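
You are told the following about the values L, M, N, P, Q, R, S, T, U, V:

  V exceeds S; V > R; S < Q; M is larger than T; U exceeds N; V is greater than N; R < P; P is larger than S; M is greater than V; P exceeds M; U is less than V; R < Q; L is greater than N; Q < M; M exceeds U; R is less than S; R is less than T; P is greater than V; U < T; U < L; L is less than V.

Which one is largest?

N is not greatest since N < U; R is not greatest since R < Q; U is not greatest since U < M; L is not greatest since L < V; T is not greatest since T < M; S is not greatest since S < V; Q is not greatest since Q < M; V is not greatest since V < P; M is not greatest since M < P.
Only P has nothing above it, so P is the largest.

P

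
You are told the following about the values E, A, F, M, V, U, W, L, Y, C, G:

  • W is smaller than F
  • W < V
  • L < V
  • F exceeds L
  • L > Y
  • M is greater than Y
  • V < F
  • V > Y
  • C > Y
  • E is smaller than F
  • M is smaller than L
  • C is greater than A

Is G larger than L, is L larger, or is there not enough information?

Following every chain through L: above L we get V, F; below L we get Y, M.
G is not reached, and no chain runs the other way from G to L.
So the given relations leave the order of L and G undetermined.

undetermined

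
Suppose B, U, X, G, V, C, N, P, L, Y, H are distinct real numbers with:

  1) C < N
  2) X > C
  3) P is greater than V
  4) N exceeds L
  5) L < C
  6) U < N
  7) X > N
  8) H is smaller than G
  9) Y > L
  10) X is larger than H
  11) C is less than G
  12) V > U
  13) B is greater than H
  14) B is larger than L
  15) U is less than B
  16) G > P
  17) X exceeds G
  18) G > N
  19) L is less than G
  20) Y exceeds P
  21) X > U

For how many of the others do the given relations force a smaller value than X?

The elements the relations force below X are U, L, H, C, V, P, N, G — no chain reaches any other.
That is 8.

8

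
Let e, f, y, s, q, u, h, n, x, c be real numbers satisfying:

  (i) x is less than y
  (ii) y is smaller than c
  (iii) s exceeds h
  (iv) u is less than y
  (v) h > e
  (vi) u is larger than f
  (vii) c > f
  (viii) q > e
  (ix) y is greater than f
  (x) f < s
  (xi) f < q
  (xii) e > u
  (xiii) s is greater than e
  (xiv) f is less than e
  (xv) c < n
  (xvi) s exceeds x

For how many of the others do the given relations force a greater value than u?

7

The elements the relations force above u are e, y, c, h, n, s, q — no chain reaches any other.
That is 7.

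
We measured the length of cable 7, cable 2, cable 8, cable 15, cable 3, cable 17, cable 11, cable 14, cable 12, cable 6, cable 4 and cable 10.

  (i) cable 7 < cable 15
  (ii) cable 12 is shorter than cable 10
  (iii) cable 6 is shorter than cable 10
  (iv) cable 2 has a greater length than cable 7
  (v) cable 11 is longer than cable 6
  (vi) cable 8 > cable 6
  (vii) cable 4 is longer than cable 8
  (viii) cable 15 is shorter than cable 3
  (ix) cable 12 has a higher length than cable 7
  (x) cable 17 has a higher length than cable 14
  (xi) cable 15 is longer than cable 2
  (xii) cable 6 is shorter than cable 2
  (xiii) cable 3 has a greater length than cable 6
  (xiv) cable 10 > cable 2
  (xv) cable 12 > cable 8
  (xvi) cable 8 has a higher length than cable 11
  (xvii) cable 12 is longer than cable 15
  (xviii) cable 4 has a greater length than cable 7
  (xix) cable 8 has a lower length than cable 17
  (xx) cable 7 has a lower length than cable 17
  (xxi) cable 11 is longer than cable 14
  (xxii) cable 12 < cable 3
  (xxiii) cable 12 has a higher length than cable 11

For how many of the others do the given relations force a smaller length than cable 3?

8

The elements the relations force below cable 3 are cable 7, cable 14, cable 6, cable 11, cable 8, cable 2, cable 15, cable 12 — no chain reaches any other.
That is 8.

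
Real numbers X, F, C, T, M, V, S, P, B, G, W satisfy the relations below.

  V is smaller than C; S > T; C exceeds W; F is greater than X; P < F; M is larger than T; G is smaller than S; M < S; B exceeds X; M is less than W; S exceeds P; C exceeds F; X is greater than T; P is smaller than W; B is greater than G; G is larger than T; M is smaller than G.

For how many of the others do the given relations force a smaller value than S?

4

Directly below S: T, M, G, P.
No other element is forced below S by the given relations, so the count is 4.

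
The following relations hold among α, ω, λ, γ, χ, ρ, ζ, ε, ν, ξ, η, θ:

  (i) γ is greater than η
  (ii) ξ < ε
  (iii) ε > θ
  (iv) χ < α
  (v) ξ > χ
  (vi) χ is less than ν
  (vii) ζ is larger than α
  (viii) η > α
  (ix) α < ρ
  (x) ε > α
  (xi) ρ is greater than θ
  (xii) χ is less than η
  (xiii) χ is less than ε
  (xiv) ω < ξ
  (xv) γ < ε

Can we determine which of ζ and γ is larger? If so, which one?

undetermined

Following every chain through ζ: below ζ we get χ, α.
γ is not reached, and no chain runs the other way from γ to ζ.
So the given relations leave the order of ζ and γ undetermined.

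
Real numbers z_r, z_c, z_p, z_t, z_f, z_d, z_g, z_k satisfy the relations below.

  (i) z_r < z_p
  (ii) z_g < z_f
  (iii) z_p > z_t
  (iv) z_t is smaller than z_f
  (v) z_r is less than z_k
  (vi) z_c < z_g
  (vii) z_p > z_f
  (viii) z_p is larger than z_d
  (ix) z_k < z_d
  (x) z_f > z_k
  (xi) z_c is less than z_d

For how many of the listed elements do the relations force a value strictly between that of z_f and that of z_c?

The relations place z_c below z_f. An element lies strictly between them when it is forced above z_c and also forced below z_f.
Above z_c: {z_g, z_d, z_p}. Below z_f: {z_t, z_r, z_k, z_g}.
Intersection: {z_g} — 1.

1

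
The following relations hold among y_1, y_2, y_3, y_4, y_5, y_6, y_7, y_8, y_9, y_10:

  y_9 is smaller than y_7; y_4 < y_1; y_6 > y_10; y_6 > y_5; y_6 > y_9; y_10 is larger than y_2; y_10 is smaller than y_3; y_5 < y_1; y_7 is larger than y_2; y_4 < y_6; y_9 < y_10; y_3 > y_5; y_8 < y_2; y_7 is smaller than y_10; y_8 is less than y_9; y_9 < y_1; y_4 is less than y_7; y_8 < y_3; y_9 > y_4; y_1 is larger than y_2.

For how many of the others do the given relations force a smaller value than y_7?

The elements the relations force below y_7 are y_8, y_2, y_4, y_9 — no chain reaches any other.
That is 4.

4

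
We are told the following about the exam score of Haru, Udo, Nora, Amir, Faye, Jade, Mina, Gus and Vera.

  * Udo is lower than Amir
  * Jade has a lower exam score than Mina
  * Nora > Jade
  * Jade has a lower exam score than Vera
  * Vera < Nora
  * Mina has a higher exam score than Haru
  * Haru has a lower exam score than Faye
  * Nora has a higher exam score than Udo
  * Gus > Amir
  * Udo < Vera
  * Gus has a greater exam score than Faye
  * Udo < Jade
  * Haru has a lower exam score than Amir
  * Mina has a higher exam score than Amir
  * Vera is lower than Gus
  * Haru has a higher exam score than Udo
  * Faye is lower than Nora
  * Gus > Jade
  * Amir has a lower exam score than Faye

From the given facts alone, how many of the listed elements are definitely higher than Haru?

The elements the relations force above Haru are Amir, Mina, Faye, Gus, Nora — no chain reaches any other.
That is 5.

5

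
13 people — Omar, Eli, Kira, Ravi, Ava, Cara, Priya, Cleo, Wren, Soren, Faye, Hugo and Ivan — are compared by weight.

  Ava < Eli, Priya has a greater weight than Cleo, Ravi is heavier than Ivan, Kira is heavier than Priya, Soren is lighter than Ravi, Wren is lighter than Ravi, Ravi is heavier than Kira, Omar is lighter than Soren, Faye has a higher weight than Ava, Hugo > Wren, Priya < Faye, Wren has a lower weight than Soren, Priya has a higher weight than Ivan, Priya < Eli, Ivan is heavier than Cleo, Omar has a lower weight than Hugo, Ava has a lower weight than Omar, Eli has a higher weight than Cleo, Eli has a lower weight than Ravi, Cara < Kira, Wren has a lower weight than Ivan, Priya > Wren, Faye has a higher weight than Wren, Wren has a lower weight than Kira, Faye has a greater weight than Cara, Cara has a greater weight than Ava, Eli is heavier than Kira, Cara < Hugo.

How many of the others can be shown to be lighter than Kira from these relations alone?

6

From Kira the given relations immediately reach Wren, Priya, Cara.
From those, Cleo, Ivan, Ava — 6 in total.
No other element is forced below Kira by the given relations, so the count is 6.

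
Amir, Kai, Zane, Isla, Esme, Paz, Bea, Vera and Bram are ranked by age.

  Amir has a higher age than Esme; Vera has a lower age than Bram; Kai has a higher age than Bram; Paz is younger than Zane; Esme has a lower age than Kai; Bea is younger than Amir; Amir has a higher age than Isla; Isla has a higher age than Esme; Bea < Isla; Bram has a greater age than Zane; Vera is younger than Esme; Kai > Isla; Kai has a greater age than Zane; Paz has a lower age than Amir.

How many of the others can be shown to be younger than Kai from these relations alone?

The elements the relations force below Kai are Vera, Paz, Esme, Zane, Bea, Bram, Isla — no chain reaches any other.
That is 7.

7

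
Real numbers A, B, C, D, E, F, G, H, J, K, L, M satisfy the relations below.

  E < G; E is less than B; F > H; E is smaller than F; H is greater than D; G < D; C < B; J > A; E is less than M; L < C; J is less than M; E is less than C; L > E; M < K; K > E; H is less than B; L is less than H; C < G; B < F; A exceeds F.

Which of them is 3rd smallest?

C

Chaining the given pairs: E < L < C < G < D < H < B < F < A < J < M < K.
Counting 3 from the smallest end gives C.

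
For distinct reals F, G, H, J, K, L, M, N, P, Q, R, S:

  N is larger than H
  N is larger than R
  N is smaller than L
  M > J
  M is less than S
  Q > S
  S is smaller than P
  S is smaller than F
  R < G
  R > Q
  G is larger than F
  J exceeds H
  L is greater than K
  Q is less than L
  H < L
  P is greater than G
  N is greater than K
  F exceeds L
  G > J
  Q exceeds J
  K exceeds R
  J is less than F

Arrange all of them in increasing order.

H < J < M < S < Q < R < K < N < L < F < G < P

Nothing is placed below H, so it is least; from there H < J; J < M; M < S; S < Q; Q < R; R < K; K < N; N < L; L < F; F < G; G < P, each given directly.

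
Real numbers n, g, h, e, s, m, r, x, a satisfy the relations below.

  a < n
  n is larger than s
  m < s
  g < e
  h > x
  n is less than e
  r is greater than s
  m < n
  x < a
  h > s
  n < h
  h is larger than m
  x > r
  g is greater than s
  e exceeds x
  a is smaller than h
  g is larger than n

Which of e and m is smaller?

m

m < s and s < r give m < r.
Then r < x extends the chain to x.
With x < a: m < s < r < x < a.
Then a < n extends the chain to n.
Then n < g extends the chain to g.
Then g < e extends the chain to e.
So m < e; m is the smaller of the two.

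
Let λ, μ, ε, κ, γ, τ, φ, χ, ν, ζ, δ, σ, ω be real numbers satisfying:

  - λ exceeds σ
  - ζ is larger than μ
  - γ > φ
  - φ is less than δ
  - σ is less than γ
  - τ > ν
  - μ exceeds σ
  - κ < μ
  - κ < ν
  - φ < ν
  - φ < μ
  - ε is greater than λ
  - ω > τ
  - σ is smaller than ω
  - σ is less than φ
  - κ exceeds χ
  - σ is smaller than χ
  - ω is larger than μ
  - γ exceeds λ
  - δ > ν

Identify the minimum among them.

Chaining upward from σ: directly above it, χ, φ, λ, μ, γ, ω; then ε, κ, ν, δ, ζ; then τ.
That covers every other element, and nothing is given below σ, so σ is the minimum.

σ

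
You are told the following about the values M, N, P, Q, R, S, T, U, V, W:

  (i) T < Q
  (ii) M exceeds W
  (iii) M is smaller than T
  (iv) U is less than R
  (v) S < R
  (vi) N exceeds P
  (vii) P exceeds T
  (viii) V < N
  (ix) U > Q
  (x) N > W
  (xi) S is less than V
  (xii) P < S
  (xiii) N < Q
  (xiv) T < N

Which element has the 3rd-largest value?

Q

Chaining the given pairs: W < M < T < P < S < V < N < Q < U < R.
The 3rd largest is Q.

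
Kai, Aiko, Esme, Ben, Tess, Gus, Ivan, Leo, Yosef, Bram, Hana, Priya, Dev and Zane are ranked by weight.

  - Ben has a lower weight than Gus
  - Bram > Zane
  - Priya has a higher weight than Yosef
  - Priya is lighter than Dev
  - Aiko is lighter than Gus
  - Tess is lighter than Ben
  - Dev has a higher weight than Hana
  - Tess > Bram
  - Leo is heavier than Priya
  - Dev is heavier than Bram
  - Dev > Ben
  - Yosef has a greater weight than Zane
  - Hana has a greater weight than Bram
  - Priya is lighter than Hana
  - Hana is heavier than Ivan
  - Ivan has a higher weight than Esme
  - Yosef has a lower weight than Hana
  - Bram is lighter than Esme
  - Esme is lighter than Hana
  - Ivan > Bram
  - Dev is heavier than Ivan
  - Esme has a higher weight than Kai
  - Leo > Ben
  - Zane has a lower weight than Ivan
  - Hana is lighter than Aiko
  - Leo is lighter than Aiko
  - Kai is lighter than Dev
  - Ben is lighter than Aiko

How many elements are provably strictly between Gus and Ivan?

2

Chaining upward from Ivan reaches: Hana, Aiko, Dev.
Chaining downward from Gus reaches: Zane, Yosef, Bram, Priya, Tess, Kai, Esme, Ben, Hana, Leo, Aiko.
Strictly between Ivan and Gus are those in both lists: Hana, Aiko — 2 elements.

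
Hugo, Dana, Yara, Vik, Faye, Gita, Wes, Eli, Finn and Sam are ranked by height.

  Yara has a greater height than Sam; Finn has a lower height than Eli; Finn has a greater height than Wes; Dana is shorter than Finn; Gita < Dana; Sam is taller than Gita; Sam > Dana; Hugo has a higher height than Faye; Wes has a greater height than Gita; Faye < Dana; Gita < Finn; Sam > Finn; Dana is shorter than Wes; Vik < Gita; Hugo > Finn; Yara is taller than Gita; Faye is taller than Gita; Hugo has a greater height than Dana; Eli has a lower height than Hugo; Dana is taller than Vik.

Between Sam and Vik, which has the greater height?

Vik < Gita and Gita < Faye give Vik < Faye.
With Faye < Dana: Vik < Gita < Faye < Dana.
With Dana < Wes: Vik < Gita < Faye < Dana < Wes.
With Wes < Finn: Vik < Gita < Faye < Dana < Wes < Finn.
With Finn < Sam: Vik < Gita < Faye < Dana < Wes < Finn < Sam.
So Vik < Sam; Sam is the taller of the two.

Sam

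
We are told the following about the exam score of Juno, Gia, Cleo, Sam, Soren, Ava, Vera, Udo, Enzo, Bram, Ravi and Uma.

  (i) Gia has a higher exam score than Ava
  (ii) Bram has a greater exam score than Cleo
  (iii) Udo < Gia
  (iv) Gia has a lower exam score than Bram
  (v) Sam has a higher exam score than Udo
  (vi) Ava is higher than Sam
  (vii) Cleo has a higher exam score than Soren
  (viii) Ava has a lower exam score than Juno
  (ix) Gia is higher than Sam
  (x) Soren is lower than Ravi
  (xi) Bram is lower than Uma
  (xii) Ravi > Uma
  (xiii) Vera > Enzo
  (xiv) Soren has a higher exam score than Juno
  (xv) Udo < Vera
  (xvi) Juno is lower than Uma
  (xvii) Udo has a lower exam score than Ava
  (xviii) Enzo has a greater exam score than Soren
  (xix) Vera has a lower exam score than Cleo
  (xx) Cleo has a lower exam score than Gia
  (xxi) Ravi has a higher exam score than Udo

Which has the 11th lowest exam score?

Uma

Piecing the relations together gives one ordering: Udo < Sam < Ava < Juno < Soren < Enzo < Vera < Cleo < Gia < Bram < Uma < Ravi.
The 11th smallest is Uma.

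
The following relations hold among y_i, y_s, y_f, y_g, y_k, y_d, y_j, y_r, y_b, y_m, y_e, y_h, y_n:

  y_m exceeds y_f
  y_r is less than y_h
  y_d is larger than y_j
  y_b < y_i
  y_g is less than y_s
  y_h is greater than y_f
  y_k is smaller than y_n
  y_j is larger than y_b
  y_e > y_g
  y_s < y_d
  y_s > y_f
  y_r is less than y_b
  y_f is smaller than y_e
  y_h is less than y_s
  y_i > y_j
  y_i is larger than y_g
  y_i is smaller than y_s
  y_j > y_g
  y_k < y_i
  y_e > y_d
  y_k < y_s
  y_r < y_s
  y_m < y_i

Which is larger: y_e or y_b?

The relevant relations are y_b < y_j; y_j < y_i; y_i < y_s; y_s < y_d; y_d < y_e.
Together: y_b < y_j < y_i < y_s < y_d < y_e.
So y_b < y_e; y_e is the larger of the two.

y_e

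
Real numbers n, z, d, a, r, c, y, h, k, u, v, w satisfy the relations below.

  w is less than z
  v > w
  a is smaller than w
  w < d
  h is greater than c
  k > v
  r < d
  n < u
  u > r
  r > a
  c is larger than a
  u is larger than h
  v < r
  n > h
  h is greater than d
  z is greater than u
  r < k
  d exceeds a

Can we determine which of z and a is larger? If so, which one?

Following the relations from a: a < w < v < r < d < h < n < u < z.
So z is larger.

z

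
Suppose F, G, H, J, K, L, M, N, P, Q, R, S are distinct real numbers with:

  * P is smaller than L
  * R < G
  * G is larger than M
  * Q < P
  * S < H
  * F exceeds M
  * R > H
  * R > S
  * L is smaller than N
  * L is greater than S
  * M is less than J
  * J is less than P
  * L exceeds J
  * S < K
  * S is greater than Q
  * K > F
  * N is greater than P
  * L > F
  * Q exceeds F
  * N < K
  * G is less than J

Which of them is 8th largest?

H

Chaining the given pairs: M < F < Q < S < H < R < G < J < P < L < N < K.
The 8th largest is H.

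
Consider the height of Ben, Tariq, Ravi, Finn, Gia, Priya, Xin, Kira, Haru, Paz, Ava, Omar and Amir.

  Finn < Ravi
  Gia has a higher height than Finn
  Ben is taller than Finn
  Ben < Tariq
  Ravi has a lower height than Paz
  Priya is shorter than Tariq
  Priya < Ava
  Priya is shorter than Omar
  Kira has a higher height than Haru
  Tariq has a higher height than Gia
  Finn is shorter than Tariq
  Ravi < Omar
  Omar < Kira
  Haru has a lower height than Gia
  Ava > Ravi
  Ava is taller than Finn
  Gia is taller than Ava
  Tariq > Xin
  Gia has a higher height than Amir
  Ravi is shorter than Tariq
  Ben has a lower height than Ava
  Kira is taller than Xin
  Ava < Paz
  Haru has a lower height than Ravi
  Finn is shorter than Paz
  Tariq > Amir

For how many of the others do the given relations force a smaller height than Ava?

5

The elements the relations force below Ava are Finn, Haru, Priya, Ravi, Ben — no chain reaches any other.
That is 5.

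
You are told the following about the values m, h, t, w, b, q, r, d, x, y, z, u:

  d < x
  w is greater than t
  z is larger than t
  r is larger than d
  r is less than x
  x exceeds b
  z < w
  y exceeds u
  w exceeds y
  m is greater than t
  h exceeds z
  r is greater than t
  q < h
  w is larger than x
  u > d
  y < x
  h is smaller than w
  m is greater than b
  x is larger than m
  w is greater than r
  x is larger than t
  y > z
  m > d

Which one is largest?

w

d is not greatest since d < u; t is not greatest since t < r; z is not greatest since z < w; b is not greatest since b < x; u is not greatest since u < y; q is not greatest since q < h; r is not greatest since r < w; y is not greatest since y < x; h is not greatest since h < w; m is not greatest since m < x; x is not greatest since x < w.
Only w has nothing above it, so w is the largest.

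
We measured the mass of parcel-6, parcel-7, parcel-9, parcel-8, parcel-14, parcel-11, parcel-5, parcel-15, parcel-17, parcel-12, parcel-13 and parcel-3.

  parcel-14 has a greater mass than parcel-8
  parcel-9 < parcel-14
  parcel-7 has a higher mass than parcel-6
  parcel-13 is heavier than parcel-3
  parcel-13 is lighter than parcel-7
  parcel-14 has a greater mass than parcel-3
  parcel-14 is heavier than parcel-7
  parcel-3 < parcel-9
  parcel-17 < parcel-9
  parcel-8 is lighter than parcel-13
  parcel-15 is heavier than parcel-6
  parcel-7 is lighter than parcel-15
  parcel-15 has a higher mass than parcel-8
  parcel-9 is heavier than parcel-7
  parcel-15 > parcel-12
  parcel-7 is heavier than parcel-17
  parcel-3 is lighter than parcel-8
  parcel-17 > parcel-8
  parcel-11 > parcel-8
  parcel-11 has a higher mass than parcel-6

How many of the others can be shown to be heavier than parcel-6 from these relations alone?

The elements the relations force above parcel-6 are parcel-7, parcel-9, parcel-11, parcel-15, parcel-14 — no chain reaches any other.
That is 5.

5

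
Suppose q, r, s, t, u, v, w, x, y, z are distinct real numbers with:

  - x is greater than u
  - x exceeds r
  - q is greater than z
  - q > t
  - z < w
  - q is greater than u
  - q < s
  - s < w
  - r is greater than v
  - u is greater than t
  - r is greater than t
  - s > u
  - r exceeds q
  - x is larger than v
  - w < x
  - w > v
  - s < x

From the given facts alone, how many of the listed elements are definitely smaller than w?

6

From w the given relations immediately reach z, v, s.
From those, u, q — 5 in total.
From those, t — 6 in total.
No other element is forced below w by the given relations, so the count is 6.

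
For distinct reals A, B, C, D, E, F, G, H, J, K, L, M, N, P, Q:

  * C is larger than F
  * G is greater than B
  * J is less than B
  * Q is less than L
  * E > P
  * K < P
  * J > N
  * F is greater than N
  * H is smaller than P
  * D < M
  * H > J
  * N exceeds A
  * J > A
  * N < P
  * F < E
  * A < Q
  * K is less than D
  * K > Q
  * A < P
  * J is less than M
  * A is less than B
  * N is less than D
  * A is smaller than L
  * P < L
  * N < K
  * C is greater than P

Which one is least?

Chaining upward from A: directly above it, N, Q, J, B, P, L; then F, K, H, G, C, D, M, E.
That covers every other element, and nothing is given below A, so A is the least.

A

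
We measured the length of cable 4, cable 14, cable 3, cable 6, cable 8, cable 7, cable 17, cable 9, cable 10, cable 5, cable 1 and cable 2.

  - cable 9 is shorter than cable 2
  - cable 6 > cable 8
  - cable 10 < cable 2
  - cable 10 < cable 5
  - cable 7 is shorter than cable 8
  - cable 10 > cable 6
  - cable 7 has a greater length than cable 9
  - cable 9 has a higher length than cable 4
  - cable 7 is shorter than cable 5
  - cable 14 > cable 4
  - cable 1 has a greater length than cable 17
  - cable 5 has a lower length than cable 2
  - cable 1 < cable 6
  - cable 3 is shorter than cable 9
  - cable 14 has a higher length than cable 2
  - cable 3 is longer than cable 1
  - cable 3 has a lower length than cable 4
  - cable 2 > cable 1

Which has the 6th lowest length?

Piecing the relations together gives one ordering: cable 17 < cable 1 < cable 3 < cable 4 < cable 9 < cable 7 < cable 8 < cable 6 < cable 10 < cable 5 < cable 2 < cable 14.
The 6th smallest is cable 7.

cable 7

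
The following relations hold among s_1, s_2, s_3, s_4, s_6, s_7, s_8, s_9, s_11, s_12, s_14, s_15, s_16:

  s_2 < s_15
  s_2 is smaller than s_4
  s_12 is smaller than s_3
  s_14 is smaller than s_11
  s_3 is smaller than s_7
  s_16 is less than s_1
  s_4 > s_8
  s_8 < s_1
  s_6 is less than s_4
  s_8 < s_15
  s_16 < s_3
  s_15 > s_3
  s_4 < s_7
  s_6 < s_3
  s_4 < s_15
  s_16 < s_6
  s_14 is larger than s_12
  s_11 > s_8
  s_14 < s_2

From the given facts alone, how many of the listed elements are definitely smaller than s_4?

6

The elements the relations force below s_4 are s_16, s_12, s_14, s_2, s_8, s_6 — no chain reaches any other.
That is 6.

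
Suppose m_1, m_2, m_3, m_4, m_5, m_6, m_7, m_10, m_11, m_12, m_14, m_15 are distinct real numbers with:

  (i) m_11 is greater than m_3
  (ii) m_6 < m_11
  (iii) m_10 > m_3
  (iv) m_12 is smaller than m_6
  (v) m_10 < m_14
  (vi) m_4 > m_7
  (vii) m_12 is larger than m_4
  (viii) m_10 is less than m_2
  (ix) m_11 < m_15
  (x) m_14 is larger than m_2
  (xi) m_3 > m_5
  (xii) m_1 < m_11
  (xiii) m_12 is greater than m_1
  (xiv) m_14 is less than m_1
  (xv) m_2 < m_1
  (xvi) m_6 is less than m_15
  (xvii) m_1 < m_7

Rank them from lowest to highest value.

m_5 < m_3 < m_10 < m_2 < m_14 < m_1 < m_7 < m_4 < m_12 < m_6 < m_11 < m_15

Nothing is placed below m_5, so it is least; from there m_5 < m_3; m_3 < m_10; m_10 < m_2; m_2 < m_14; m_14 < m_1; m_1 < m_7; m_7 < m_4; m_4 < m_12; m_12 < m_6; m_6 < m_11; m_11 < m_15, each given directly.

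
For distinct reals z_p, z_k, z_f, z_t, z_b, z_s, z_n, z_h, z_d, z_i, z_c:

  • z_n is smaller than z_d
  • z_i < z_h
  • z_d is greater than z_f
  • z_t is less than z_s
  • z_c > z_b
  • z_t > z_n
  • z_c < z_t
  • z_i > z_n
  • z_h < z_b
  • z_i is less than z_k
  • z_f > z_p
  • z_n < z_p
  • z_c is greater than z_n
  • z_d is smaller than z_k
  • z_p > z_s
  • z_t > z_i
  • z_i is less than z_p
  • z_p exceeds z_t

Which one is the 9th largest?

z_h

Chaining the given pairs: z_n < z_i < z_h < z_b < z_c < z_t < z_s < z_p < z_f < z_d < z_k.
The 9th largest is z_h.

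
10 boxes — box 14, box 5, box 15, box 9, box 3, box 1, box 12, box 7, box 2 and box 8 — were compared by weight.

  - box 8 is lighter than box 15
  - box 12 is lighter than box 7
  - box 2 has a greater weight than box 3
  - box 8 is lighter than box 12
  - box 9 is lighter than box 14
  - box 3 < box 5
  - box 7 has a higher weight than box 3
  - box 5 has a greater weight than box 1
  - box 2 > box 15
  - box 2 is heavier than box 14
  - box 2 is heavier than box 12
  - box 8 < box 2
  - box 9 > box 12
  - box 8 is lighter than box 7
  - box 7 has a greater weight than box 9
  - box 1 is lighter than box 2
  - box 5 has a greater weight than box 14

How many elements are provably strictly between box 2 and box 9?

1

The relations place box 9 below box 2. An element lies strictly between them when it is forced above box 9 and also forced below box 2.
Above box 9: {box 14, box 7, box 5}. Below box 2: {box 8, box 12, box 1, box 14, box 3, box 15}.
Intersection: {box 14} — 1.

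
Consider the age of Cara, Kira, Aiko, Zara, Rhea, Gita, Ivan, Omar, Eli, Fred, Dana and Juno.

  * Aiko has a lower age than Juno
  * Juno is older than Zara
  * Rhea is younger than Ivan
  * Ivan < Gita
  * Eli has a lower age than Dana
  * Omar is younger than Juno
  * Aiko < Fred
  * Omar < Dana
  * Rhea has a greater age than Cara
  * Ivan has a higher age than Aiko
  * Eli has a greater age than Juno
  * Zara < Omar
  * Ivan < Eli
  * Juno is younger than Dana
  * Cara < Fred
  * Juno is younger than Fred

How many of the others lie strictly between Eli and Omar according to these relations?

1

The relations place Omar below Eli. An element lies strictly between them when it is forced above Omar and also forced below Eli.
Above Omar: {Juno, Fred, Dana}. Below Eli: {Cara, Aiko, Zara, Rhea, Juno, Ivan}.
Intersection: {Juno} — 1.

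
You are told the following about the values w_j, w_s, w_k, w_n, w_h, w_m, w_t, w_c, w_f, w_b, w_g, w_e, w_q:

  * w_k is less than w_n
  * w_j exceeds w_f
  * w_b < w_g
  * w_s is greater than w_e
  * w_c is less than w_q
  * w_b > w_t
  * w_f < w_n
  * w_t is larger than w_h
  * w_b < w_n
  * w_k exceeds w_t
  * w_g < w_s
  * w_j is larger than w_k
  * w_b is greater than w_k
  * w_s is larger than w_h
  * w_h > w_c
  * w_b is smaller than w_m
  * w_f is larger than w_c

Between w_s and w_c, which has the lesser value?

w_c < w_h and w_h < w_t give w_c < w_t.
With w_t < w_k: w_c < w_h < w_t < w_k.
With w_k < w_b: w_c < w_h < w_t < w_k < w_b.
Then w_b < w_g extends the chain to w_g.
With w_g < w_s: w_c < w_h < w_t < w_k < w_b < w_g < w_s.
So w_c < w_s; w_c is the smaller of the two.

w_c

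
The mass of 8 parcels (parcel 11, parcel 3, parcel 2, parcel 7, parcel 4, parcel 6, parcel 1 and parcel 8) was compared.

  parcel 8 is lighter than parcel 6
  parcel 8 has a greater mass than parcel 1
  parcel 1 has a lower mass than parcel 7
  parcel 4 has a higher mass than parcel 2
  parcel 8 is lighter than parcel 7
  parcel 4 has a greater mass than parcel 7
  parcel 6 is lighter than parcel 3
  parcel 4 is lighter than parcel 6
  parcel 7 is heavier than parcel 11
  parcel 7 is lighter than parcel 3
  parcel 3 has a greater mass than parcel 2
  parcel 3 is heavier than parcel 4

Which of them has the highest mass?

parcel 3

parcel 11 is not greatest since parcel 11 < parcel 7; parcel 1 is not greatest since parcel 1 < parcel 8; parcel 8 is not greatest since parcel 8 < parcel 7; parcel 7 is not greatest since parcel 7 < parcel 3; parcel 2 is not greatest since parcel 2 < parcel 4; parcel 4 is not greatest since parcel 4 < parcel 3; parcel 6 is not greatest since parcel 6 < parcel 3.
Only parcel 3 has nothing above it, so parcel 3 is the highest mass.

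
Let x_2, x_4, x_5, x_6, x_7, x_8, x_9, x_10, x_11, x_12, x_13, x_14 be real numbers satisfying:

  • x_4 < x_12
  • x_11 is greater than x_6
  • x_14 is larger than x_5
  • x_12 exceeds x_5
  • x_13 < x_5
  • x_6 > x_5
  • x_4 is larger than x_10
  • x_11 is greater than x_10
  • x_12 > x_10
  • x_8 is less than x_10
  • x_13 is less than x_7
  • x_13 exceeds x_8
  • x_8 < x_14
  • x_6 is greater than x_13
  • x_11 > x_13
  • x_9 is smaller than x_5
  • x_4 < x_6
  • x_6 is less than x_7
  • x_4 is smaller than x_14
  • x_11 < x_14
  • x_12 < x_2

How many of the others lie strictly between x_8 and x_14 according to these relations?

Chaining upward from x_8 reaches: x_13, x_5, x_10, x_4, x_6, x_12, x_7, x_2, x_11.
Chaining downward from x_14 reaches: x_13, x_9, x_5, x_10, x_4, x_6, x_11.
Strictly between x_8 and x_14 are those in both lists: x_13, x_5, x_10, x_4, x_6, x_11 — 6 elements.

6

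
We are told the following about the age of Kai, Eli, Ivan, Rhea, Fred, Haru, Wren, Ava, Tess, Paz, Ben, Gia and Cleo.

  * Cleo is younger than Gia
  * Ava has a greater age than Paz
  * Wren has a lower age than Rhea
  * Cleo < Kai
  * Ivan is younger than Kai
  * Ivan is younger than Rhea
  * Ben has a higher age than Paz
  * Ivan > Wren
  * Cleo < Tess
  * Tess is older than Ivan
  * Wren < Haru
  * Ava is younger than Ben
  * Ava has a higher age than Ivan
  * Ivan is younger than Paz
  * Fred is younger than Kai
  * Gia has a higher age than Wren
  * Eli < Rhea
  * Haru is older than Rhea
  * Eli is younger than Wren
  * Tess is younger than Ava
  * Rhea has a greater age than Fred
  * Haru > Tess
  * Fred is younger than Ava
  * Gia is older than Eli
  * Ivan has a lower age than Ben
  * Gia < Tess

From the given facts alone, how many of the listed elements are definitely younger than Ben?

The elements the relations force below Ben are Cleo, Eli, Wren, Fred, Ivan, Gia, Tess, Paz, Ava — no chain reaches any other.
That is 9.

9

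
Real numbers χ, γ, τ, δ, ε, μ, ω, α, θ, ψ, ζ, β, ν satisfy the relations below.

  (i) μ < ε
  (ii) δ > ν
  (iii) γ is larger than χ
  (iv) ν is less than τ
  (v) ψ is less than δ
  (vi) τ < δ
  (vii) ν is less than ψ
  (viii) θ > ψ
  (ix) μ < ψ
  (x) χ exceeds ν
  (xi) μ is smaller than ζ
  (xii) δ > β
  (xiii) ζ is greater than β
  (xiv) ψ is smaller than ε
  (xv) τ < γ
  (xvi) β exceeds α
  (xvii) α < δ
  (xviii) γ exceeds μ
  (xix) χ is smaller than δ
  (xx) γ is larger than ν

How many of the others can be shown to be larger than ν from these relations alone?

7

The elements the relations force above ν are ψ, θ, ε, χ, τ, γ, δ — no chain reaches any other.
That is 7.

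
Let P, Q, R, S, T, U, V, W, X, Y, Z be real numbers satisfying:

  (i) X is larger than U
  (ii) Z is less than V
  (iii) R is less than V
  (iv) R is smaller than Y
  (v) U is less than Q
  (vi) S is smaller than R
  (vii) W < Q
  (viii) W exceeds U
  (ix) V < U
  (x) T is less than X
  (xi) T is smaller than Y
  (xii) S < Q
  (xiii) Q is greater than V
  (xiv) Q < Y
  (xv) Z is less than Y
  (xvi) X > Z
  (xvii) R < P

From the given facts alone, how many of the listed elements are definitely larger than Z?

From Z the given relations immediately reach V, X, Y.
From those, U, Q — 5 in total.
From those, W — 6 in total.
No other element is forced above Z by the given relations, so the count is 6.

6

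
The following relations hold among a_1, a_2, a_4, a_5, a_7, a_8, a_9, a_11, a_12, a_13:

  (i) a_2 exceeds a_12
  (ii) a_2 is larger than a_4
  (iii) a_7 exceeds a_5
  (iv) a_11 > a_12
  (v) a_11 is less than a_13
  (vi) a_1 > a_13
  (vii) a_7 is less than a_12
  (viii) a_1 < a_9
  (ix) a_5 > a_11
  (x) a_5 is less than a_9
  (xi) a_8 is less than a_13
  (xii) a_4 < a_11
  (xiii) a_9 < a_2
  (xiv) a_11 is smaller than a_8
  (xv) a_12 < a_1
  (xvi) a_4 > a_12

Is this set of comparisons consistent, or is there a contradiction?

inconsistent

We have a_11 < a_5 stated directly, yet also a_5 < a_7 < a_12 < a_4 < a_11 by chaining the others — so a_5 < a_11. Contradiction.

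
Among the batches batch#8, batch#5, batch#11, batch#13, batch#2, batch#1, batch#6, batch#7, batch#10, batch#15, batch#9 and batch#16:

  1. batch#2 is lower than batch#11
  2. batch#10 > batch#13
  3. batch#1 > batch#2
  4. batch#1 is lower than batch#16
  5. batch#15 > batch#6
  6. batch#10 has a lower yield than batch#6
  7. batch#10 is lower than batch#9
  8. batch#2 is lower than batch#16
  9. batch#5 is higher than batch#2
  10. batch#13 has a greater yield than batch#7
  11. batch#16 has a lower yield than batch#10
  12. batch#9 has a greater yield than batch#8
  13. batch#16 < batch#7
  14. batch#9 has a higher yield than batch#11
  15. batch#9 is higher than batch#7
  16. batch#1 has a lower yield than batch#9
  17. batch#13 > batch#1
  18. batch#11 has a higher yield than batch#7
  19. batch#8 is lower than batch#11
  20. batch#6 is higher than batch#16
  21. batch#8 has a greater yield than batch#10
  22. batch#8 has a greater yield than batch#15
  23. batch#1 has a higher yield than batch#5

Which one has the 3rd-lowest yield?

The consecutive relations fix a unique order: batch#2 < batch#5 < batch#1 < batch#16 < batch#7 < batch#13 < batch#10 < batch#6 < batch#15 < batch#8 < batch#11 < batch#9.
Counting 3 from the smallest end gives batch#1.

batch#1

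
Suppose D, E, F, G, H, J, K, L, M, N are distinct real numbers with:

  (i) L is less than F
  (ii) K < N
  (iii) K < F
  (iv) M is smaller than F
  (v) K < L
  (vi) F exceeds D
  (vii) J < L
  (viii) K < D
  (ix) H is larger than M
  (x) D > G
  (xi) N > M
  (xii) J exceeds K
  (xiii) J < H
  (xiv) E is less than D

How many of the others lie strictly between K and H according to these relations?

The relations place K below H. An element lies strictly between them when it is forced above K and also forced below H.
Above K: {J, L, N, D, F}. Below H: {J, M}.
Intersection: {J} — 1.

1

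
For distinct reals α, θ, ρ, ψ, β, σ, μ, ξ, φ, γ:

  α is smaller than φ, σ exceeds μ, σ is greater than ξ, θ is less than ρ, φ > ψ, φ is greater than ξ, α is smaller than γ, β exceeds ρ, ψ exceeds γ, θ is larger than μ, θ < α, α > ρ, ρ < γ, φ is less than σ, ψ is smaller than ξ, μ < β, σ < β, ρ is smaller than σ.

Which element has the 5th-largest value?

ψ

The consecutive relations fix a unique order: μ < θ < ρ < α < γ < ψ < ξ < φ < σ < β.
Counting 5 from the largest end gives ψ.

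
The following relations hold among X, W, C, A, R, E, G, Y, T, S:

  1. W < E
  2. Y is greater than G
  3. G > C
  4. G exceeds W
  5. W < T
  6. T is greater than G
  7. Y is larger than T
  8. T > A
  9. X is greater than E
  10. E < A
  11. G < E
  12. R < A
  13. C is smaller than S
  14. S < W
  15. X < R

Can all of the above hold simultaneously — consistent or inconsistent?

consistent

Every relation is compatible with C < S < W < G < E < X < R < A < T < Y; the set is consistent.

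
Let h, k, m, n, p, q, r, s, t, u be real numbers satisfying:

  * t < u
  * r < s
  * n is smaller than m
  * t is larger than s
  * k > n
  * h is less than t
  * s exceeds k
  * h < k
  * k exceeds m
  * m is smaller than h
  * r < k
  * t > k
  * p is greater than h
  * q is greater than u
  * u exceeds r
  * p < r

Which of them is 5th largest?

The consecutive relations fix a unique order: n < m < h < p < r < k < s < t < u < q.
The 5th largest is k.

k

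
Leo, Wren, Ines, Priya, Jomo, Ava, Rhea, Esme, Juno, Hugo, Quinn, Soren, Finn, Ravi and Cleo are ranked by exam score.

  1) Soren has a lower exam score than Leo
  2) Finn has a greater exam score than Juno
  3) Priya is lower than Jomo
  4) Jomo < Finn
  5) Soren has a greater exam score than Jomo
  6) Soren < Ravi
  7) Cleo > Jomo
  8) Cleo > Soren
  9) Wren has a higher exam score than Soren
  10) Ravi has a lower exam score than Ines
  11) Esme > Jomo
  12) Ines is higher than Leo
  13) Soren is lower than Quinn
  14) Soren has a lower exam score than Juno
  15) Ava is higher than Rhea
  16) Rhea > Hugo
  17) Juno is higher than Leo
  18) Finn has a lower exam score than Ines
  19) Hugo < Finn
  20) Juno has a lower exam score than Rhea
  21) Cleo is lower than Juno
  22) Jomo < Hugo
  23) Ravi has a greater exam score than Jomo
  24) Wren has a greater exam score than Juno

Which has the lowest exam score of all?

Jomo is not least since Priya < Jomo; Hugo is not least since Jomo < Hugo; Soren is not least since Jomo < Soren; Cleo is not least since Soren < Cleo; Leo is not least since Soren < Leo; Juno is not least since Cleo < Juno; Quinn is not least since Soren < Quinn; Ravi is not least since Jomo < Ravi; Finn is not least since Jomo < Finn; Rhea is not least since Hugo < Rhea; Ines is not least since Finn < Ines; Wren is not least since Juno < Wren; Ava is not least since Rhea < Ava; Esme is not least since Jomo < Esme.
Only Priya has nothing below it, so Priya is the lowest exam score.

Priya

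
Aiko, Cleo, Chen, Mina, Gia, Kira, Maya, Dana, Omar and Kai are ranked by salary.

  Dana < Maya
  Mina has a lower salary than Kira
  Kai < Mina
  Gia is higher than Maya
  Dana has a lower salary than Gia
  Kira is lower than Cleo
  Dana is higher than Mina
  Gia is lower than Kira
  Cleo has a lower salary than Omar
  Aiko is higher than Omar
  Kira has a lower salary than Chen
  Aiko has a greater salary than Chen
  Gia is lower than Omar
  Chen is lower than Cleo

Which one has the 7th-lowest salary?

The consecutive relations fix a unique order: Kai < Mina < Dana < Maya < Gia < Kira < Chen < Cleo < Omar < Aiko.
The 7th smallest is Chen.

Chen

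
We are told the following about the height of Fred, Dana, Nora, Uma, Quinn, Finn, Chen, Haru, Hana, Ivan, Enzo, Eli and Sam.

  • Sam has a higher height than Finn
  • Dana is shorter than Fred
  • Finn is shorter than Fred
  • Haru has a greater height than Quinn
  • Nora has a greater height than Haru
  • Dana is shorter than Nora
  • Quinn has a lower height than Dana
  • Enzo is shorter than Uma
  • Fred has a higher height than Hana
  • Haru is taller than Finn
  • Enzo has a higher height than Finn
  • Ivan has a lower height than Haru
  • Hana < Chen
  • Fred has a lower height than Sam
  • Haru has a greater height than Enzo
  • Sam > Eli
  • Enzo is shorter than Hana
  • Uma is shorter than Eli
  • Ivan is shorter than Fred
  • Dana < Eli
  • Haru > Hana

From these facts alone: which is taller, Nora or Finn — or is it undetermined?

Finn < Enzo and Enzo < Hana give Finn < Hana.
With Hana < Haru: Finn < Enzo < Hana < Haru.
Then Haru < Nora extends the chain to Nora.
So Nora is taller.

Nora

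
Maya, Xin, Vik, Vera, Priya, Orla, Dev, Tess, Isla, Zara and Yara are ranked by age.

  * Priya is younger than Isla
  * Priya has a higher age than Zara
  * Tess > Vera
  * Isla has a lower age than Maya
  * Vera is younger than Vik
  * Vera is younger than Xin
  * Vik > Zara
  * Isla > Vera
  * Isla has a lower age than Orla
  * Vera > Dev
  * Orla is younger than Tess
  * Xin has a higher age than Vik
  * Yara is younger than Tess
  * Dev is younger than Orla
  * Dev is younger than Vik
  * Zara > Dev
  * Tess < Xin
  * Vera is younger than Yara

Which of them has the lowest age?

Chaining upward from Dev: directly above it, Zara, Vera, Vik, Orla; then Priya, Yara, Isla, Tess, Xin; then Maya.
That covers every other element, and nothing is given below Dev, so Dev is the lowest age.

Dev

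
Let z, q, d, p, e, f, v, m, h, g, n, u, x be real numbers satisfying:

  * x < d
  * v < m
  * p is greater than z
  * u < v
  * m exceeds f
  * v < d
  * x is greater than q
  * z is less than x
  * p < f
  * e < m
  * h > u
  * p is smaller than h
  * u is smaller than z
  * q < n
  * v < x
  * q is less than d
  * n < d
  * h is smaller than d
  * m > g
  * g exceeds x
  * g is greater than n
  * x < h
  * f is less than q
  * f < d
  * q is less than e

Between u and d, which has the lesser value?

u

u < z and z < p give u < p.
Then p < f extends the chain to f.
Then f < q extends the chain to q.
Then q < x extends the chain to x.
With x < h: u < z < p < f < q < x < h.
With h < d: u < z < p < f < q < x < h < d.
So u < d; u is the smaller of the two.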